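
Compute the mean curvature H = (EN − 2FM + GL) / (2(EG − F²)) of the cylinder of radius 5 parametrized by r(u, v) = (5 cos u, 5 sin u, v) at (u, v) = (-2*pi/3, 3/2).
H = -1/10

With E = 25, F = 0, G = 1, L = -5, M = 0, N = 0, assemble
  H = (EN − 2FM + GL) / (2(EG − F²)) = -1/10.
At (u, v) = (-2*pi/3, 3/2): H = -1/10.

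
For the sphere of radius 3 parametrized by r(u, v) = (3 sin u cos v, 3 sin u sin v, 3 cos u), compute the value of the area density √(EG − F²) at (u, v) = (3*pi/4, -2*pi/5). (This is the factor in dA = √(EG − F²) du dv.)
√(EG − F²)|_{(3*pi/4, -2*pi/5)} = 9*sqrt(2)/2

E = 9, F = 0, G = 9*sin(u)^2, so EG − F² = 81*sin(u)^2. Taking the positive square root: √(EG − F²) = 9*Abs(sin(u)). At (u, v) = (3*pi/4, -2*pi/5): 9*sqrt(2)/2.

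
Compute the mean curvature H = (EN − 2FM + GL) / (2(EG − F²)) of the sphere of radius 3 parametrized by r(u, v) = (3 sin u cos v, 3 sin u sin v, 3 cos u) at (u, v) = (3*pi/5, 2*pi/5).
H = -1/3

With E = 9, F = 0, G = 9*sin(u)^2, L = -3*sin(u)/Abs(sin(u)), M = 0, N = -3*sin(u)^3/Abs(sin(u)), assemble
  H = (EN − 2FM + GL) / (2(EG − F²)) = -sin(u)/(3*Abs(sin(u))).
At (u, v) = (3*pi/5, 2*pi/5): H = -1/3.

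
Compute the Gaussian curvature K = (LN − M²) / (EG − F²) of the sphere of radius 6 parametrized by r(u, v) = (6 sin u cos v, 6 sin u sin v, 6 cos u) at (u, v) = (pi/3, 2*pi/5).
K = 1/36

Coefficients of the first fundamental form: E = 36, F = 0, G = 36*sin(u)^2.
Coefficients of the second fundamental form: L = -6*sin(u)/Abs(sin(u)), M = 0, N = -6*sin(u)^3/Abs(sin(u)).
Assemble K = (LN − M²)/(EG − F²) = 1/36. At (u, v) = (pi/3, 2*pi/5): K = 1/36.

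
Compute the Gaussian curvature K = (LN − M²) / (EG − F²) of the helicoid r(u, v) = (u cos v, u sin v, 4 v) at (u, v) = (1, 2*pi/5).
K = -16/289

Coefficients of the first fundamental form: E = 1, F = 0, G = u^2 + 16.
Coefficients of the second fundamental form: L = 0, M = -4/sqrt(u^2 + 16), N = 0.
Assemble K = (LN − M²)/(EG − F²) = -16/(u^2 + 16)^2. At (u, v) = (1, 2*pi/5): K = -16/289.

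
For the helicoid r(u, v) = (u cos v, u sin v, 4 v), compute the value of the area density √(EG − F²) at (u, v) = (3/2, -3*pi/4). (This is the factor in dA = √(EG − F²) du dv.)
√(EG − F²)|_{(3/2, -3*pi/4)} = sqrt(73)/2

E = 1, F = 0, G = u^2 + 16, so EG − F² = u^2 + 16. Taking the positive square root: √(EG − F²) = sqrt(u^2 + 16). At (u, v) = (3/2, -3*pi/4): sqrt(73)/2.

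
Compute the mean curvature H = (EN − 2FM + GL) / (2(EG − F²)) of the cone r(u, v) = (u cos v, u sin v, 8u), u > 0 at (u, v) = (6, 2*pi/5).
H = 2*sqrt(65)/195

With E = 65, F = 0, G = u^2, L = 0, M = 0, N = 8*sqrt(65)*u^2/(65*Abs(u)), assemble
  H = (EN − 2FM + GL) / (2(EG − F²)) = 4*sqrt(65)/(65*Abs(u)).
At (u, v) = (6, 2*pi/5): H = 2*sqrt(65)/195.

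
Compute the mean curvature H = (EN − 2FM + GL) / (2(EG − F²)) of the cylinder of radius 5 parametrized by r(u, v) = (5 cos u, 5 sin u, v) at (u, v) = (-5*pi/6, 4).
H = -1/10

With E = 25, F = 0, G = 1, L = -5, M = 0, N = 0, assemble
  H = (EN − 2FM + GL) / (2(EG − F²)) = -1/10.
At (u, v) = (-5*pi/6, 4): H = -1/10.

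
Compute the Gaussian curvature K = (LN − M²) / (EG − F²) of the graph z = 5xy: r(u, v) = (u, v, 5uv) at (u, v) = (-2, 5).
K = -25/527076

Coefficients of the first fundamental form: E = 25*v^2 + 1, F = 25*u*v, G = 25*u^2 + 1.
Coefficients of the second fundamental form: L = 0, M = 5/sqrt(25*u^2 + 25*v^2 + 1), N = 0.
Assemble K = (LN − M²)/(EG − F²) = -25/(625*u^4 + 1250*u^2*v^2 + 50*u^2 + 625*v^4 + 50*v^2 + 1). At (u, v) = (-2, 5): K = -25/527076.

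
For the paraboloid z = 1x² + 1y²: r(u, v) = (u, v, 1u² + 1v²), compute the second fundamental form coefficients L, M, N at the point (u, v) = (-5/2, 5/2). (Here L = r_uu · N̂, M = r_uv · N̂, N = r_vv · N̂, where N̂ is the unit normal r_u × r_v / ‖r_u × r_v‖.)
L = 2*sqrt(51)/51;  M = 0;  N = 2*sqrt(51)/51

Compute the unit normal N̂(u, v) = (-2*u/sqrt(4*u^2 + 4*v^2 + 1), -2*v/sqrt(4*u^2 + 4*v^2 + 1), 1/sqrt(4*u^2 + 4*v^2 + 1)), and the second partials r_uu, r_uv, r_vv. Take dot products:
  L(u, v) = r_uu · N̂ = 2/sqrt(4*u^2 + 4*v^2 + 1),
  M(u, v) = r_uv · N̂ = 0,
  N(u, v) = r_vv · N̂ = 2/sqrt(4*u^2 + 4*v^2 + 1).
Evaluating at (u, v) = (-5/2, 5/2):
  L = 2*sqrt(51)/51, M = 0, N = 2*sqrt(51)/51.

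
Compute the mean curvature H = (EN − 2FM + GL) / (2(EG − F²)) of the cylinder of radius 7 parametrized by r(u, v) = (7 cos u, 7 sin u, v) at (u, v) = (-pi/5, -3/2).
H = -1/14

With E = 49, F = 0, G = 1, L = -7, M = 0, N = 0, assemble
  H = (EN − 2FM + GL) / (2(EG − F²)) = -1/14.
At (u, v) = (-pi/5, -3/2): H = -1/14.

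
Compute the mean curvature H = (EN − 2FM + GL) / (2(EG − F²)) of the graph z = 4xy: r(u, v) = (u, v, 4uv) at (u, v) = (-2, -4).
H = -512*sqrt(321)/103041

With E = 16*v^2 + 1, F = 16*u*v, G = 16*u^2 + 1, L = 0, M = 4/sqrt(16*u^2 + 16*v^2 + 1), N = 0, assemble
  H = (EN − 2FM + GL) / (2(EG − F²)) = -64*u*v/(16*u^2 + 16*v^2 + 1)^(3/2).
At (u, v) = (-2, -4): H = -512*sqrt(321)/103041.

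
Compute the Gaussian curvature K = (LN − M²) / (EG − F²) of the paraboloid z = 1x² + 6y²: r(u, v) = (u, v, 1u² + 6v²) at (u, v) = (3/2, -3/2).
K = 6/27889

Coefficients of the first fundamental form: E = 4*u^2 + 1, F = 24*u*v, G = 144*v^2 + 1.
Coefficients of the second fundamental form: L = 2/sqrt(4*u^2 + 144*v^2 + 1), M = 0, N = 12/sqrt(4*u^2 + 144*v^2 + 1).
Assemble K = (LN − M²)/(EG − F²) = 24/(16*u^4 + 1152*u^2*v^2 + 8*u^2 + 20736*v^4 + 288*v^2 + 1). At (u, v) = (3/2, -3/2): K = 6/27889.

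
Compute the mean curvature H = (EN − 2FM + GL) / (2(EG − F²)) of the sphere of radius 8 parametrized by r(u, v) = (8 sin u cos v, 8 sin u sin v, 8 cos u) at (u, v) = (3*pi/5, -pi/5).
H = -1/8

With E = 64, F = 0, G = 64*sin(u)^2, L = -8*sin(u)/Abs(sin(u)), M = 0, N = -8*sin(u)^3/Abs(sin(u)), assemble
  H = (EN − 2FM + GL) / (2(EG − F²)) = -sin(u)/(8*Abs(sin(u))).
At (u, v) = (3*pi/5, -pi/5): H = -1/8.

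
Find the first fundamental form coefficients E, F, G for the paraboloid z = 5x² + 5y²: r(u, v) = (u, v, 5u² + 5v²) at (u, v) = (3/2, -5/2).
E = 226;  F = -375;  G = 626

Partials: r_u = (1, 0, 10*u), r_v = (0, 1, 10*v). As functions of (u, v):
  E = r_u · r_u = 100*u^2 + 1,
  F = r_u · r_v = 100*u*v,
  G = r_v · r_v = 100*v^2 + 1.
Evaluating at (u, v) = (3/2, -5/2): E = 226, F = -375, G = 626.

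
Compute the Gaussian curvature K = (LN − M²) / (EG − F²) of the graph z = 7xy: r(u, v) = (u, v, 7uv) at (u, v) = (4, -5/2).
K = -784/19053225

Coefficients of the first fundamental form: E = 49*v^2 + 1, F = 49*u*v, G = 49*u^2 + 1.
Coefficients of the second fundamental form: L = 0, M = 7/sqrt(49*u^2 + 49*v^2 + 1), N = 0.
Assemble K = (LN − M²)/(EG − F²) = -49/(2401*u^4 + 4802*u^2*v^2 + 98*u^2 + 2401*v^4 + 98*v^2 + 1). At (u, v) = (4, -5/2): K = -784/19053225.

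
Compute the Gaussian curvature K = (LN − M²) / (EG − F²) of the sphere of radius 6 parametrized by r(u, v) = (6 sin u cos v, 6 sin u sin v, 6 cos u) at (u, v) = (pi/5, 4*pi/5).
K = 1/36

Coefficients of the first fundamental form: E = 36, F = 0, G = 36*sin(u)^2.
Coefficients of the second fundamental form: L = -6*sin(u)/Abs(sin(u)), M = 0, N = -6*sin(u)^3/Abs(sin(u)).
Assemble K = (LN − M²)/(EG − F²) = 1/36. At (u, v) = (pi/5, 4*pi/5): K = 1/36.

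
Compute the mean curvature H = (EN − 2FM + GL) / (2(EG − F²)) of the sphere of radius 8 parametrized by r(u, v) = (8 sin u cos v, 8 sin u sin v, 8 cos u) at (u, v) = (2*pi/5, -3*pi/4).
H = -1/8

With E = 64, F = 0, G = 64*sin(u)^2, L = -8*sin(u)/Abs(sin(u)), M = 0, N = -8*sin(u)^3/Abs(sin(u)), assemble
  H = (EN − 2FM + GL) / (2(EG − F²)) = -sin(u)/(8*Abs(sin(u))).
At (u, v) = (2*pi/5, -3*pi/4): H = -1/8.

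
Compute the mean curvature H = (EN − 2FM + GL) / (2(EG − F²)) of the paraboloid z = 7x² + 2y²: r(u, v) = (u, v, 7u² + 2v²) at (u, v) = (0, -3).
H = 1017*sqrt(145)/21025

With E = 196*u^2 + 1, F = 56*u*v, G = 16*v^2 + 1, L = 14/sqrt(196*u^2 + 16*v^2 + 1), M = 0, N = 4/sqrt(196*u^2 + 16*v^2 + 1), assemble
  H = (EN − 2FM + GL) / (2(EG − F²)) = (392*u^2 + 112*v^2 + 9)/(196*u^2 + 16*v^2 + 1)^(3/2).
At (u, v) = (0, -3): H = 1017*sqrt(145)/21025.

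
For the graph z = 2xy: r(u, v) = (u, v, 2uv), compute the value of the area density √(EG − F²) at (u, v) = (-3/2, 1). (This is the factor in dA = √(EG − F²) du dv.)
√(EG − F²)|_{(-3/2, 1)} = sqrt(14)

E = 4*v^2 + 1, F = 4*u*v, G = 4*u^2 + 1, so EG − F² = 4*u^2 + 4*v^2 + 1. Taking the positive square root: √(EG − F²) = sqrt(4*u^2 + 4*v^2 + 1). At (u, v) = (-3/2, 1): sqrt(14).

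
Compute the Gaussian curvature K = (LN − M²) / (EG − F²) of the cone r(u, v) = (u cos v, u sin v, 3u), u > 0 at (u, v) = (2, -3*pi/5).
K = 0

Coefficients of the first fundamental form: E = 10, F = 0, G = u^2.
Coefficients of the second fundamental form: L = 0, M = 0, N = 3*sqrt(10)*u^2/(10*Abs(u)).
Assemble K = (LN − M²)/(EG − F²) = 0. At (u, v) = (2, -3*pi/5): K = 0.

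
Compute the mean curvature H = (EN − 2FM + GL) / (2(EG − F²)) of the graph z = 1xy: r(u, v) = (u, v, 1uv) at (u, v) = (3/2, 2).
H = -24*sqrt(29)/841

With E = v^2 + 1, F = u*v, G = u^2 + 1, L = 0, M = 1/sqrt(u^2 + v^2 + 1), N = 0, assemble
  H = (EN − 2FM + GL) / (2(EG − F²)) = -u*v/(u^2 + v^2 + 1)^(3/2).
At (u, v) = (3/2, 2): H = -24*sqrt(29)/841.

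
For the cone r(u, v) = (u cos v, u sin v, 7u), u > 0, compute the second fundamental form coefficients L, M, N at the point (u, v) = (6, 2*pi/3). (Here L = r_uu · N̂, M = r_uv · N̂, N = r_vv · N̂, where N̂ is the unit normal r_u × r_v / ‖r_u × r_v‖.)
L = 0;  M = 0;  N = 21*sqrt(2)/5

Compute the unit normal N̂(u, v) = (-7*sqrt(2)*u*cos(v)/(10*Abs(u)), -7*sqrt(2)*u*sin(v)/(10*Abs(u)), sqrt(2)*u/(10*Abs(u))), and the second partials r_uu, r_uv, r_vv. Take dot products:
  L(u, v) = r_uu · N̂ = 0,
  M(u, v) = r_uv · N̂ = 0,
  N(u, v) = r_vv · N̂ = 7*sqrt(2)*u^2/(10*Abs(u)).
Evaluating at (u, v) = (6, 2*pi/3):
  L = 0, M = 0, N = 21*sqrt(2)/5.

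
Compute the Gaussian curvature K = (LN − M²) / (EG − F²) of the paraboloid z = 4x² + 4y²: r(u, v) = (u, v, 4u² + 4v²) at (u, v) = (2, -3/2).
K = 64/160801

Coefficients of the first fundamental form: E = 64*u^2 + 1, F = 64*u*v, G = 64*v^2 + 1.
Coefficients of the second fundamental form: L = 8/sqrt(64*u^2 + 64*v^2 + 1), M = 0, N = 8/sqrt(64*u^2 + 64*v^2 + 1).
Assemble K = (LN − M²)/(EG − F²) = 64/(4096*u^4 + 8192*u^2*v^2 + 128*u^2 + 4096*v^4 + 128*v^2 + 1). At (u, v) = (2, -3/2): K = 64/160801.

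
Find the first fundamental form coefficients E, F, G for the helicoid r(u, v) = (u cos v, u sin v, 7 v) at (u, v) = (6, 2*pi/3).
E = 1;  F = 0;  G = 85

Partials: r_u = (cos(v), sin(v), 0), r_v = (-u*sin(v), u*cos(v), 7). As functions of (u, v):
  E = r_u · r_u = 1,
  F = r_u · r_v = 0,
  G = r_v · r_v = u^2 + 49.
Evaluating at (u, v) = (6, 2*pi/3): E = 1, F = 0, G = 85.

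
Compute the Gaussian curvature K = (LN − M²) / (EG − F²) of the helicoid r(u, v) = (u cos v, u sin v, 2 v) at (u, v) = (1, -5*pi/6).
K = -4/25

Coefficients of the first fundamental form: E = 1, F = 0, G = u^2 + 4.
Coefficients of the second fundamental form: L = 0, M = -2/sqrt(u^2 + 4), N = 0.
Assemble K = (LN − M²)/(EG − F²) = -4/(u^2 + 4)^2. At (u, v) = (1, -5*pi/6): K = -4/25.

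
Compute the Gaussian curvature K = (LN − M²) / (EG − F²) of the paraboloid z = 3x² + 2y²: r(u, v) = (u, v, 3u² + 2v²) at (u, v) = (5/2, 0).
K = 6/12769

Coefficients of the first fundamental form: E = 36*u^2 + 1, F = 24*u*v, G = 16*v^2 + 1.
Coefficients of the second fundamental form: L = 6/sqrt(36*u^2 + 16*v^2 + 1), M = 0, N = 4/sqrt(36*u^2 + 16*v^2 + 1).
Assemble K = (LN − M²)/(EG − F²) = 24/(1296*u^4 + 1152*u^2*v^2 + 72*u^2 + 256*v^4 + 32*v^2 + 1). At (u, v) = (5/2, 0): K = 6/12769.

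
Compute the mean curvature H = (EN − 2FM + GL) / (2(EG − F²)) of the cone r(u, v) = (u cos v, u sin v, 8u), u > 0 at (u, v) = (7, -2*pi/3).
H = 4*sqrt(65)/455

With E = 65, F = 0, G = u^2, L = 0, M = 0, N = 8*sqrt(65)*u^2/(65*Abs(u)), assemble
  H = (EN − 2FM + GL) / (2(EG − F²)) = 4*sqrt(65)/(65*Abs(u)).
At (u, v) = (7, -2*pi/3): H = 4*sqrt(65)/455.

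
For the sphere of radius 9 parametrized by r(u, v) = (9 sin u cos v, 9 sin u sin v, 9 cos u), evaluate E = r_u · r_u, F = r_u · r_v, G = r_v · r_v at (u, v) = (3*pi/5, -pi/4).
E = 81;  F = 0;  G = 81*sqrt(5)/8 + 405/8

Partials: r_u = (9*cos(u)*cos(v), 9*sin(v)*cos(u), -9*sin(u)), r_v = (-9*sin(u)*sin(v), 9*sin(u)*cos(v), 0). As functions of (u, v):
  E = r_u · r_u = 81,
  F = r_u · r_v = 0,
  G = r_v · r_v = 81*sin(u)^2.
Evaluating at (u, v) = (3*pi/5, -pi/4): E = 81, F = 0, G = 81*sqrt(5)/8 + 405/8.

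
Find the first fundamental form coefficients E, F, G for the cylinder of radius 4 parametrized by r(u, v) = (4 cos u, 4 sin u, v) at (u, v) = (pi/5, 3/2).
E = 16;  F = 0;  G = 1

Partials: r_u = (-4*sin(u), 4*cos(u), 0), r_v = (0, 0, 1). As functions of (u, v):
  E = r_u · r_u = 16,
  F = r_u · r_v = 0,
  G = r_v · r_v = 1.
Evaluating at (u, v) = (pi/5, 3/2): E = 16, F = 0, G = 1.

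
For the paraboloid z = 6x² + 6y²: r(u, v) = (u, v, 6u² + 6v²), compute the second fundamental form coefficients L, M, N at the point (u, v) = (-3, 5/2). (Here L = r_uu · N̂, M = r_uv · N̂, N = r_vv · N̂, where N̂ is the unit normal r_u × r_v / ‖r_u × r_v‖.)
L = 12*sqrt(13)/169;  M = 0;  N = 12*sqrt(13)/169

Compute the unit normal N̂(u, v) = (-12*u/sqrt(144*u^2 + 144*v^2 + 1), -12*v/sqrt(144*u^2 + 144*v^2 + 1), 1/sqrt(144*u^2 + 144*v^2 + 1)), and the second partials r_uu, r_uv, r_vv. Take dot products:
  L(u, v) = r_uu · N̂ = 12/sqrt(144*u^2 + 144*v^2 + 1),
  M(u, v) = r_uv · N̂ = 0,
  N(u, v) = r_vv · N̂ = 12/sqrt(144*u^2 + 144*v^2 + 1).
Evaluating at (u, v) = (-3, 5/2):
  L = 12*sqrt(13)/169, M = 0, N = 12*sqrt(13)/169.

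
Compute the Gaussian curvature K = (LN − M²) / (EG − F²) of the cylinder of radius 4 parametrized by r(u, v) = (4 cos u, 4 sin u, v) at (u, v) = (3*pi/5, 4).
K = 0

Coefficients of the first fundamental form: E = 16, F = 0, G = 1.
Coefficients of the second fundamental form: L = -4, M = 0, N = 0.
Assemble K = (LN − M²)/(EG − F²) = 0. At (u, v) = (3*pi/5, 4): K = 0.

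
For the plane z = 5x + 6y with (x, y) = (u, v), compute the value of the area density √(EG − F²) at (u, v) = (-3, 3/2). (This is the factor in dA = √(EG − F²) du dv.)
√(EG − F²)|_{(-3, 3/2)} = sqrt(62)

E = 26, F = 30, G = 37, so EG − F² = 62. Taking the positive square root: √(EG − F²) = sqrt(62). At (u, v) = (-3, 3/2): sqrt(62).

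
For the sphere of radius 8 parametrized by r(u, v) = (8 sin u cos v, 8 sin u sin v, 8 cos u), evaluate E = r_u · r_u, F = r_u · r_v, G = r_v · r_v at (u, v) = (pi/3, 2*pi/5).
E = 64;  F = 0;  G = 48

Partials: r_u = (8*cos(u)*cos(v), 8*sin(v)*cos(u), -8*sin(u)), r_v = (-8*sin(u)*sin(v), 8*sin(u)*cos(v), 0). As functions of (u, v):
  E = r_u · r_u = 64,
  F = r_u · r_v = 0,
  G = r_v · r_v = 64*sin(u)^2.
Evaluating at (u, v) = (pi/3, 2*pi/5): E = 64, F = 0, G = 48.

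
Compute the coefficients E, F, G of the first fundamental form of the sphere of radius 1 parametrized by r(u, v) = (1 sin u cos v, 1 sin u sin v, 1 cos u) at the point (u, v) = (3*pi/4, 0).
E = 1;  F = 0;  G = 1/2

Partials: r_u = (cos(u)*cos(v), sin(v)*cos(u), -sin(u)), r_v = (-sin(u)*sin(v), sin(u)*cos(v), 0). As functions of (u, v):
  E = r_u · r_u = 1,
  F = r_u · r_v = 0,
  G = r_v · r_v = sin(u)^2.
Evaluating at (u, v) = (3*pi/4, 0): E = 1, F = 0, G = 1/2.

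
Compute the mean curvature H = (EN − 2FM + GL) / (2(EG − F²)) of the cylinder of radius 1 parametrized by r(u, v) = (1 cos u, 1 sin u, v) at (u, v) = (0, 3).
H = -1/2

With E = 1, F = 0, G = 1, L = -1, M = 0, N = 0, assemble
  H = (EN − 2FM + GL) / (2(EG − F²)) = -1/2.
At (u, v) = (0, 3): H = -1/2.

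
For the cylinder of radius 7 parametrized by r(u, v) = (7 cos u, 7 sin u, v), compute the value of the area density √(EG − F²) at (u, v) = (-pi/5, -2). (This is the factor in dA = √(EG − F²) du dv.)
√(EG − F²)|_{(-pi/5, -2)} = 7

E = 49, F = 0, G = 1, so EG − F² = 49. Taking the positive square root: √(EG − F²) = 7. At (u, v) = (-pi/5, -2): 7.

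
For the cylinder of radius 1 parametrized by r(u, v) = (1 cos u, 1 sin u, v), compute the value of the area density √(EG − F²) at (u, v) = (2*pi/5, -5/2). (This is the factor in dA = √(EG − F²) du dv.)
√(EG − F²)|_{(2*pi/5, -5/2)} = 1

E = 1, F = 0, G = 1, so EG − F² = 1. Taking the positive square root: √(EG − F²) = 1. At (u, v) = (2*pi/5, -5/2): 1.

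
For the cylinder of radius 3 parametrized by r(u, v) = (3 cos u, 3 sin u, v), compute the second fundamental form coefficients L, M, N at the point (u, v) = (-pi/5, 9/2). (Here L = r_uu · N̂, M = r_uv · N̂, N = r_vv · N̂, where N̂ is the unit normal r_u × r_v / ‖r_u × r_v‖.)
L = -3;  M = 0;  N = 0

Compute the unit normal N̂(u, v) = (cos(u), sin(u), 0), and the second partials r_uu, r_uv, r_vv. Take dot products:
  L(u, v) = r_uu · N̂ = -3,
  M(u, v) = r_uv · N̂ = 0,
  N(u, v) = r_vv · N̂ = 0.
Evaluating at (u, v) = (-pi/5, 9/2):
  L = -3, M = 0, N = 0.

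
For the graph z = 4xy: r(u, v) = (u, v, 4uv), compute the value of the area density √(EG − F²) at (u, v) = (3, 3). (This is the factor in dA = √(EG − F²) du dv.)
√(EG − F²)|_{(3, 3)} = 17

E = 16*v^2 + 1, F = 16*u*v, G = 16*u^2 + 1, so EG − F² = 16*u^2 + 16*v^2 + 1. Taking the positive square root: √(EG − F²) = sqrt(16*u^2 + 16*v^2 + 1). At (u, v) = (3, 3): 17.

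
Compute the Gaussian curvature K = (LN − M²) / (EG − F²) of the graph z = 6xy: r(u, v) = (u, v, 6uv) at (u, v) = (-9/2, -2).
K = -9/190969

Coefficients of the first fundamental form: E = 36*v^2 + 1, F = 36*u*v, G = 36*u^2 + 1.
Coefficients of the second fundamental form: L = 0, M = 6/sqrt(36*u^2 + 36*v^2 + 1), N = 0.
Assemble K = (LN − M²)/(EG − F²) = -36/(1296*u^4 + 2592*u^2*v^2 + 72*u^2 + 1296*v^4 + 72*v^2 + 1). At (u, v) = (-9/2, -2): K = -9/190969.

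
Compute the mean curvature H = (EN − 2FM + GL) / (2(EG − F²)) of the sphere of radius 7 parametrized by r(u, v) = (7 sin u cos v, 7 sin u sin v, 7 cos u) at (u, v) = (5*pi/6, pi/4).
H = -1/7

With E = 49, F = 0, G = 49*sin(u)^2, L = -7*sin(u)/Abs(sin(u)), M = 0, N = -7*sin(u)^3/Abs(sin(u)), assemble
  H = (EN − 2FM + GL) / (2(EG − F²)) = -sin(u)/(7*Abs(sin(u))).
At (u, v) = (5*pi/6, pi/4): H = -1/7.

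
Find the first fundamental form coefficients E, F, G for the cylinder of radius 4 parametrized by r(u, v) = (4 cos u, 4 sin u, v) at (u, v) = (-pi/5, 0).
E = 16;  F = 0;  G = 1

Partials: r_u = (-4*sin(u), 4*cos(u), 0), r_v = (0, 0, 1). As functions of (u, v):
  E = r_u · r_u = 16,
  F = r_u · r_v = 0,
  G = r_v · r_v = 1.
Evaluating at (u, v) = (-pi/5, 0): E = 16, F = 0, G = 1.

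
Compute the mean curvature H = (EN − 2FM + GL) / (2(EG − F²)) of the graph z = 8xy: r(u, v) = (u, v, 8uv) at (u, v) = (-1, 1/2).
H = 256/729

With E = 64*v^2 + 1, F = 64*u*v, G = 64*u^2 + 1, L = 0, M = 8/sqrt(64*u^2 + 64*v^2 + 1), N = 0, assemble
  H = (EN − 2FM + GL) / (2(EG − F²)) = -512*u*v/(64*u^2 + 64*v^2 + 1)^(3/2).
At (u, v) = (-1, 1/2): H = 256/729.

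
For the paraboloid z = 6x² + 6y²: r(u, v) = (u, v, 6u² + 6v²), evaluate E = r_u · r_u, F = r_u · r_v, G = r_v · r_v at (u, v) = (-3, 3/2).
E = 1297;  F = -648;  G = 325

Partials: r_u = (1, 0, 12*u), r_v = (0, 1, 12*v). As functions of (u, v):
  E = r_u · r_u = 144*u^2 + 1,
  F = r_u · r_v = 144*u*v,
  G = r_v · r_v = 144*v^2 + 1.
Evaluating at (u, v) = (-3, 3/2): E = 1297, F = -648, G = 325.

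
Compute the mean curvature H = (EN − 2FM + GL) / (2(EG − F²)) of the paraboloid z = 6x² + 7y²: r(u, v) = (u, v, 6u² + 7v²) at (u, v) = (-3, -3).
H = 19669*sqrt(3061)/9369721

With E = 144*u^2 + 1, F = 168*u*v, G = 196*v^2 + 1, L = 12/sqrt(144*u^2 + 196*v^2 + 1), M = 0, N = 14/sqrt(144*u^2 + 196*v^2 + 1), assemble
  H = (EN − 2FM + GL) / (2(EG − F²)) = (1008*u^2 + 1176*v^2 + 13)/(144*u^2 + 196*v^2 + 1)^(3/2).
At (u, v) = (-3, -3): H = 19669*sqrt(3061)/9369721.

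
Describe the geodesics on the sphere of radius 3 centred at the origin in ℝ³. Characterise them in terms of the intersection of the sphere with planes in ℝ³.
Geodesics on the sphere of radius 3 are great circles — circles of radius 3 obtained as the intersection of the sphere with planes through the origin (the centre of the sphere).

A curve α(t) of nonzero constant speed on the sphere of radius 3 is a geodesic iff its acceleration α̈ is everywhere normal to the surface, i.e. parallel to the radial vector α(t). Then d/dt(α × α̇) = α̇ × α̇ + α × α̈ = 0, so α × α̇ is a constant vector n ≠ 0 and α(t) · n = 0 for all t: α lies in the plane through the origin with normal n. The intersection of that plane with the sphere is a circle of radius 3 (a great circle). Conversely, a great circle traversed at constant speed has centripetal acceleration pointing at the origin, hence normal to the sphere, so every great circle is a geodesic.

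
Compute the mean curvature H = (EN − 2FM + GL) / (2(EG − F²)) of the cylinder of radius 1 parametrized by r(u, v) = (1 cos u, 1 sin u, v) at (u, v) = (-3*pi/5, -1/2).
H = -1/2

With E = 1, F = 0, G = 1, L = -1, M = 0, N = 0, assemble
  H = (EN − 2FM + GL) / (2(EG − F²)) = -1/2.
At (u, v) = (-3*pi/5, -1/2): H = -1/2.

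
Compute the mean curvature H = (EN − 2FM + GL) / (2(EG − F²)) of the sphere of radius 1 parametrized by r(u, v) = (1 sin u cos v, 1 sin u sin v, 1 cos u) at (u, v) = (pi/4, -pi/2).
H = -1

With E = 1, F = 0, G = sin(u)^2, L = -sin(u)/Abs(sin(u)), M = 0, N = -sin(u)^3/Abs(sin(u)), assemble
  H = (EN − 2FM + GL) / (2(EG − F²)) = -sin(u)/Abs(sin(u)).
At (u, v) = (pi/4, -pi/2): H = -1.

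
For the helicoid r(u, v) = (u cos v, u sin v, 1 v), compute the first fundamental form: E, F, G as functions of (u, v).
E = 1;  F = 0;  G = u^2 + 1

Compute partials: r_u = (cos(v), sin(v), 0), r_v = (-u*sin(v), u*cos(v), 1). Then
  E = r_u · r_u = 1,
  F = r_u · r_v = 0,
  G = r_v · r_v = u^2 + 1.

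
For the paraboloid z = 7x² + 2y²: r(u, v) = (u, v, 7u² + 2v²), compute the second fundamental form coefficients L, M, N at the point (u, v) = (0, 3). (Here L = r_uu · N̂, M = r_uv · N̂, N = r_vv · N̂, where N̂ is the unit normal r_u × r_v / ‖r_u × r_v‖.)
L = 14*sqrt(145)/145;  M = 0;  N = 4*sqrt(145)/145

Compute the unit normal N̂(u, v) = (-14*u/sqrt(196*u^2 + 16*v^2 + 1), -4*v/sqrt(196*u^2 + 16*v^2 + 1), 1/sqrt(196*u^2 + 16*v^2 + 1)), and the second partials r_uu, r_uv, r_vv. Take dot products:
  L(u, v) = r_uu · N̂ = 14/sqrt(196*u^2 + 16*v^2 + 1),
  M(u, v) = r_uv · N̂ = 0,
  N(u, v) = r_vv · N̂ = 4/sqrt(196*u^2 + 16*v^2 + 1).
Evaluating at (u, v) = (0, 3):
  L = 14*sqrt(145)/145, M = 0, N = 4*sqrt(145)/145.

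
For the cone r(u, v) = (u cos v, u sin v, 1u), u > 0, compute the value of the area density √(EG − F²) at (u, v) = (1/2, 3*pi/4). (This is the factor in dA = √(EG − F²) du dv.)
√(EG − F²)|_{(1/2, 3*pi/4)} = sqrt(2)/2

E = 2, F = 0, G = u^2, so EG − F² = 2*u^2. Taking the positive square root: √(EG − F²) = sqrt(2)*Abs(u). At (u, v) = (1/2, 3*pi/4): sqrt(2)/2.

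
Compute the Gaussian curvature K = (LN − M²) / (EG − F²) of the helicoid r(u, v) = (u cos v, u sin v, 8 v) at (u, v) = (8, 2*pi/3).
K = -1/256

Coefficients of the first fundamental form: E = 1, F = 0, G = u^2 + 64.
Coefficients of the second fundamental form: L = 0, M = -8/sqrt(u^2 + 64), N = 0.
Assemble K = (LN − M²)/(EG − F²) = -64/(u^2 + 64)^2. At (u, v) = (8, 2*pi/3): K = -1/256.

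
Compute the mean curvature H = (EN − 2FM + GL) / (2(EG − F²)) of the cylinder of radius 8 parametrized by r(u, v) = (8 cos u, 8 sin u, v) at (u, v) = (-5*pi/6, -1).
H = -1/16

With E = 64, F = 0, G = 1, L = -8, M = 0, N = 0, assemble
  H = (EN − 2FM + GL) / (2(EG − F²)) = -1/16.
At (u, v) = (-5*pi/6, -1): H = -1/16.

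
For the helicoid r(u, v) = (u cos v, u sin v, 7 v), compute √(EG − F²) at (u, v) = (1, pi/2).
√(EG − F²)|_{(1, pi/2)} = 5*sqrt(2)

E = 1, F = 0, G = u^2 + 49; EG − F² = u^2 + 49; √(EG − F²) = sqrt(u^2 + 49). At the given point: 5*sqrt(2).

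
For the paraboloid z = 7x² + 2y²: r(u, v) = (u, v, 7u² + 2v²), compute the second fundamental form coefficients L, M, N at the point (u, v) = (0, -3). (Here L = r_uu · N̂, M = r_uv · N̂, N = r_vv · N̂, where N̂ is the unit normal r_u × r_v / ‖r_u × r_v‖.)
L = 14*sqrt(145)/145;  M = 0;  N = 4*sqrt(145)/145

Compute the unit normal N̂(u, v) = (-14*u/sqrt(196*u^2 + 16*v^2 + 1), -4*v/sqrt(196*u^2 + 16*v^2 + 1), 1/sqrt(196*u^2 + 16*v^2 + 1)), and the second partials r_uu, r_uv, r_vv. Take dot products:
  L(u, v) = r_uu · N̂ = 14/sqrt(196*u^2 + 16*v^2 + 1),
  M(u, v) = r_uv · N̂ = 0,
  N(u, v) = r_vv · N̂ = 4/sqrt(196*u^2 + 16*v^2 + 1).
Evaluating at (u, v) = (0, -3):
  L = 14*sqrt(145)/145, M = 0, N = 4*sqrt(145)/145.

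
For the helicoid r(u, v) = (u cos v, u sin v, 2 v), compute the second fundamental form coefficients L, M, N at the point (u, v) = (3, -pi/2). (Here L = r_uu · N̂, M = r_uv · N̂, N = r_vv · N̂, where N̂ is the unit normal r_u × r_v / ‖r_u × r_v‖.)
L = 0;  M = -2*sqrt(13)/13;  N = 0

Compute the unit normal N̂(u, v) = (2*sin(v)/sqrt(u^2 + 4), -2*cos(v)/sqrt(u^2 + 4), u/sqrt(u^2 + 4)), and the second partials r_uu, r_uv, r_vv. Take dot products:
  L(u, v) = r_uu · N̂ = 0,
  M(u, v) = r_uv · N̂ = -2/sqrt(u^2 + 4),
  N(u, v) = r_vv · N̂ = 0.
Evaluating at (u, v) = (3, -pi/2):
  L = 0, M = -2*sqrt(13)/13, N = 0.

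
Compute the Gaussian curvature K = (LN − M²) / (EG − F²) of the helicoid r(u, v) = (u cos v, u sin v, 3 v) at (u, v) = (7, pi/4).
K = -9/3364

Coefficients of the first fundamental form: E = 1, F = 0, G = u^2 + 9.
Coefficients of the second fundamental form: L = 0, M = -3/sqrt(u^2 + 9), N = 0.
Assemble K = (LN − M²)/(EG − F²) = -9/(u^2 + 9)^2. At (u, v) = (7, pi/4): K = -9/3364.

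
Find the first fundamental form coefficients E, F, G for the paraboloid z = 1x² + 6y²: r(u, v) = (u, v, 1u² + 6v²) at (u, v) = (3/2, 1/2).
E = 10;  F = 18;  G = 37

Partials: r_u = (1, 0, 2*u), r_v = (0, 1, 12*v). As functions of (u, v):
  E = r_u · r_u = 4*u^2 + 1,
  F = r_u · r_v = 24*u*v,
  G = r_v · r_v = 144*v^2 + 1.
Evaluating at (u, v) = (3/2, 1/2): E = 10, F = 18, G = 37.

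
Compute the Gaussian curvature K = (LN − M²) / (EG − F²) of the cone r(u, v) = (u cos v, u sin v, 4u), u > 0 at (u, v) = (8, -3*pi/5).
K = 0

Coefficients of the first fundamental form: E = 17, F = 0, G = u^2.
Coefficients of the second fundamental form: L = 0, M = 0, N = 4*sqrt(17)*u^2/(17*Abs(u)).
Assemble K = (LN − M²)/(EG − F²) = 0. At (u, v) = (8, -3*pi/5): K = 0.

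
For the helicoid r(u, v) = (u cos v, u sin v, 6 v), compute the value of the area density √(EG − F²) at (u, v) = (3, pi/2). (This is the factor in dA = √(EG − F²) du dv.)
√(EG − F²)|_{(3, pi/2)} = 3*sqrt(5)

E = 1, F = 0, G = u^2 + 36, so EG − F² = u^2 + 36. Taking the positive square root: √(EG − F²) = sqrt(u^2 + 36). At (u, v) = (3, pi/2): 3*sqrt(5).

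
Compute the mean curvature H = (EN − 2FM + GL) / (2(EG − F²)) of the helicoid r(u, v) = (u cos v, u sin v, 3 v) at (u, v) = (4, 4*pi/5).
H = 0

With E = 1, F = 0, G = u^2 + 9, L = 0, M = -3/sqrt(u^2 + 9), N = 0, assemble
  H = (EN − 2FM + GL) / (2(EG − F²)) = 0.
At (u, v) = (4, 4*pi/5): H = 0.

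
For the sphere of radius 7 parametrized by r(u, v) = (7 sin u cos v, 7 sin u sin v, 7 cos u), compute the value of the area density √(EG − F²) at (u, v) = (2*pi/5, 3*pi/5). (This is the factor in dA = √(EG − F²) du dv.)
√(EG − F²)|_{(2*pi/5, 3*pi/5)} = 49*sqrt(2*sqrt(5) + 10)/4

E = 49, F = 0, G = 49*sin(u)^2, so EG − F² = 2401*sin(u)^2. Taking the positive square root: √(EG − F²) = 49*Abs(sin(u)). At (u, v) = (2*pi/5, 3*pi/5): 49*sqrt(2*sqrt(5) + 10)/4.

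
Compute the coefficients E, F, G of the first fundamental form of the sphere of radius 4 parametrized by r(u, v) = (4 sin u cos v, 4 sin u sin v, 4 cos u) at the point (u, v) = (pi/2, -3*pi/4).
E = 16;  F = 0;  G = 16

Partials: r_u = (4*cos(u)*cos(v), 4*sin(v)*cos(u), -4*sin(u)), r_v = (-4*sin(u)*sin(v), 4*sin(u)*cos(v), 0). As functions of (u, v):
  E = r_u · r_u = 16,
  F = r_u · r_v = 0,
  G = r_v · r_v = 16*sin(u)^2.
Evaluating at (u, v) = (pi/2, -3*pi/4): E = 16, F = 0, G = 16.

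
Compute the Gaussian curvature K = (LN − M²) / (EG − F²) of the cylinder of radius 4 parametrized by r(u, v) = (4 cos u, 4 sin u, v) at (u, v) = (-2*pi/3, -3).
K = 0

Coefficients of the first fundamental form: E = 16, F = 0, G = 1.
Coefficients of the second fundamental form: L = -4, M = 0, N = 0.
Assemble K = (LN − M²)/(EG − F²) = 0. At (u, v) = (-2*pi/3, -3): K = 0.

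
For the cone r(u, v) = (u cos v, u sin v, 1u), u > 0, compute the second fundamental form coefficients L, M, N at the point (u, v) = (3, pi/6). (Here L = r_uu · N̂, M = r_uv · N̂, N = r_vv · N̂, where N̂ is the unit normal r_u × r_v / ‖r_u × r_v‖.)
L = 0;  M = 0;  N = 3*sqrt(2)/2

Compute the unit normal N̂(u, v) = (-sqrt(2)*u*cos(v)/(2*Abs(u)), -sqrt(2)*u*sin(v)/(2*Abs(u)), sqrt(2)*u/(2*Abs(u))), and the second partials r_uu, r_uv, r_vv. Take dot products:
  L(u, v) = r_uu · N̂ = 0,
  M(u, v) = r_uv · N̂ = 0,
  N(u, v) = r_vv · N̂ = sqrt(2)*u^2/(2*Abs(u)).
Evaluating at (u, v) = (3, pi/6):
  L = 0, M = 0, N = 3*sqrt(2)/2.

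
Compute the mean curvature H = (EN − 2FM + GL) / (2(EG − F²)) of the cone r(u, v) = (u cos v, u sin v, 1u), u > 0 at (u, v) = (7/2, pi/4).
H = sqrt(2)/14

With E = 2, F = 0, G = u^2, L = 0, M = 0, N = sqrt(2)*u^2/(2*Abs(u)), assemble
  H = (EN − 2FM + GL) / (2(EG − F²)) = sqrt(2)/(4*Abs(u)).
At (u, v) = (7/2, pi/4): H = sqrt(2)/14.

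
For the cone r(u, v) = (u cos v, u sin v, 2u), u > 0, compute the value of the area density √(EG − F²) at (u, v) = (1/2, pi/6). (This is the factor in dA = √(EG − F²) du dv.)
√(EG − F²)|_{(1/2, pi/6)} = sqrt(5)/2

E = 5, F = 0, G = u^2, so EG − F² = 5*u^2. Taking the positive square root: √(EG − F²) = sqrt(5)*Abs(u). At (u, v) = (1/2, pi/6): sqrt(5)/2.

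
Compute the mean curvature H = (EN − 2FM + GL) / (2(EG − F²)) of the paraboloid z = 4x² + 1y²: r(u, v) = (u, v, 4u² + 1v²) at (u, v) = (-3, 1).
H = 597*sqrt(581)/337561

With E = 64*u^2 + 1, F = 16*u*v, G = 4*v^2 + 1, L = 8/sqrt(64*u^2 + 4*v^2 + 1), M = 0, N = 2/sqrt(64*u^2 + 4*v^2 + 1), assemble
  H = (EN − 2FM + GL) / (2(EG − F²)) = (64*u^2 + 16*v^2 + 5)/(64*u^2 + 4*v^2 + 1)^(3/2).
At (u, v) = (-3, 1): H = 597*sqrt(581)/337561.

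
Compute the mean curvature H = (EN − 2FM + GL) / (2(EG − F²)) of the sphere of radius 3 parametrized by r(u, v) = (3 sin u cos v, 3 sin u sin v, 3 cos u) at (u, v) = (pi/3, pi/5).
H = -1/3

With E = 9, F = 0, G = 9*sin(u)^2, L = -3*sin(u)/Abs(sin(u)), M = 0, N = -3*sin(u)^3/Abs(sin(u)), assemble
  H = (EN − 2FM + GL) / (2(EG − F²)) = -sin(u)/(3*Abs(sin(u))).
At (u, v) = (pi/3, pi/5): H = -1/3.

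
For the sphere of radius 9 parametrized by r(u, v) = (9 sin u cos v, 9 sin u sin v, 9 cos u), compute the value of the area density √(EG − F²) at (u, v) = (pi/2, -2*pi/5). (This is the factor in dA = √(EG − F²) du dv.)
√(EG − F²)|_{(pi/2, -2*pi/5)} = 81

E = 81, F = 0, G = 81*sin(u)^2, so EG − F² = 6561*sin(u)^2. Taking the positive square root: √(EG − F²) = 81*Abs(sin(u)). At (u, v) = (pi/2, -2*pi/5): 81.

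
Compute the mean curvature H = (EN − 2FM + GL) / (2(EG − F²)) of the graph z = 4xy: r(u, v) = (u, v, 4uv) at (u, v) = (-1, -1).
H = -64*sqrt(33)/1089

With E = 16*v^2 + 1, F = 16*u*v, G = 16*u^2 + 1, L = 0, M = 4/sqrt(16*u^2 + 16*v^2 + 1), N = 0, assemble
  H = (EN − 2FM + GL) / (2(EG − F²)) = -64*u*v/(16*u^2 + 16*v^2 + 1)^(3/2).
At (u, v) = (-1, -1): H = -64*sqrt(33)/1089.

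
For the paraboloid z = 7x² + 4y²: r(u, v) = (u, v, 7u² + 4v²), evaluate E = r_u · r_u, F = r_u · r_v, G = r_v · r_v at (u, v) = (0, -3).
E = 1;  F = 0;  G = 577

Partials: r_u = (1, 0, 14*u), r_v = (0, 1, 8*v). As functions of (u, v):
  E = r_u · r_u = 196*u^2 + 1,
  F = r_u · r_v = 112*u*v,
  G = r_v · r_v = 64*v^2 + 1.
Evaluating at (u, v) = (0, -3): E = 1, F = 0, G = 577.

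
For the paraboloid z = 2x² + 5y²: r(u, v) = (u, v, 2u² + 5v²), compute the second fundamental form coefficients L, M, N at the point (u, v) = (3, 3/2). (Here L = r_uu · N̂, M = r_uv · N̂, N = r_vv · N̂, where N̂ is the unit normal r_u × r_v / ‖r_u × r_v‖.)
L = 2*sqrt(370)/185;  M = 0;  N = sqrt(370)/37

Compute the unit normal N̂(u, v) = (-4*u/sqrt(16*u^2 + 100*v^2 + 1), -10*v/sqrt(16*u^2 + 100*v^2 + 1), 1/sqrt(16*u^2 + 100*v^2 + 1)), and the second partials r_uu, r_uv, r_vv. Take dot products:
  L(u, v) = r_uu · N̂ = 4/sqrt(16*u^2 + 100*v^2 + 1),
  M(u, v) = r_uv · N̂ = 0,
  N(u, v) = r_vv · N̂ = 10/sqrt(16*u^2 + 100*v^2 + 1).
Evaluating at (u, v) = (3, 3/2):
  L = 2*sqrt(370)/185, M = 0, N = sqrt(370)/37.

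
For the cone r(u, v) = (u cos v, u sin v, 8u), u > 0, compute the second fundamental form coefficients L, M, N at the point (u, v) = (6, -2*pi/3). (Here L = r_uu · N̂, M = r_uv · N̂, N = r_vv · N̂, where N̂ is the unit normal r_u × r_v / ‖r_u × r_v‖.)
L = 0;  M = 0;  N = 48*sqrt(65)/65

Compute the unit normal N̂(u, v) = (-8*sqrt(65)*u*cos(v)/(65*Abs(u)), -8*sqrt(65)*u*sin(v)/(65*Abs(u)), sqrt(65)*u/(65*Abs(u))), and the second partials r_uu, r_uv, r_vv. Take dot products:
  L(u, v) = r_uu · N̂ = 0,
  M(u, v) = r_uv · N̂ = 0,
  N(u, v) = r_vv · N̂ = 8*sqrt(65)*u^2/(65*Abs(u)).
Evaluating at (u, v) = (6, -2*pi/3):
  L = 0, M = 0, N = 48*sqrt(65)/65.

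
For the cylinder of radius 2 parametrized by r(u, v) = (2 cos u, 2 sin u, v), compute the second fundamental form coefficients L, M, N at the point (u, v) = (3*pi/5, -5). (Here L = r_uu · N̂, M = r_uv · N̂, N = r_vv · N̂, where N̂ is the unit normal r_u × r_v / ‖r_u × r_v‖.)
L = -2;  M = 0;  N = 0

Compute the unit normal N̂(u, v) = (cos(u), sin(u), 0), and the second partials r_uu, r_uv, r_vv. Take dot products:
  L(u, v) = r_uu · N̂ = -2,
  M(u, v) = r_uv · N̂ = 0,
  N(u, v) = r_vv · N̂ = 0.
Evaluating at (u, v) = (3*pi/5, -5):
  L = -2, M = 0, N = 0.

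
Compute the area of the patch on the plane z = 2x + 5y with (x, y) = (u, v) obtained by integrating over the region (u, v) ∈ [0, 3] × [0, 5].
Area = 15*sqrt(30)

Area = ∫∫ √(EG − F²) du dv with √(EG − F²) = sqrt(30). Integrating over [0, 3] × [0, 5] gives 15*sqrt(30).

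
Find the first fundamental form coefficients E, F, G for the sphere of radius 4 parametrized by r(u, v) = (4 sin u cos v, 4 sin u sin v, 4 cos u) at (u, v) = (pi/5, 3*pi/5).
E = 16;  F = 0;  G = 10 - 2*sqrt(5)

Partials: r_u = (4*cos(u)*cos(v), 4*sin(v)*cos(u), -4*sin(u)), r_v = (-4*sin(u)*sin(v), 4*sin(u)*cos(v), 0). As functions of (u, v):
  E = r_u · r_u = 16,
  F = r_u · r_v = 0,
  G = r_v · r_v = 16*sin(u)^2.
Evaluating at (u, v) = (pi/5, 3*pi/5): E = 16, F = 0, G = 10 - 2*sqrt(5).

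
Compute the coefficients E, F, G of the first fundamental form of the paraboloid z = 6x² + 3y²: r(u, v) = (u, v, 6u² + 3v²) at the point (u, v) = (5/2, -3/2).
E = 901;  F = -270;  G = 82

Partials: r_u = (1, 0, 12*u), r_v = (0, 1, 6*v). As functions of (u, v):
  E = r_u · r_u = 144*u^2 + 1,
  F = r_u · r_v = 72*u*v,
  G = r_v · r_v = 36*v^2 + 1.
Evaluating at (u, v) = (5/2, -3/2): E = 901, F = -270, G = 82.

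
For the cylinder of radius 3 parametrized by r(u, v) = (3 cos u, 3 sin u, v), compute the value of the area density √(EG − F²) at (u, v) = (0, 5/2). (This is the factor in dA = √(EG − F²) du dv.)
√(EG − F²)|_{(0, 5/2)} = 3

E = 9, F = 0, G = 1, so EG − F² = 9. Taking the positive square root: √(EG − F²) = 3. At (u, v) = (0, 5/2): 3.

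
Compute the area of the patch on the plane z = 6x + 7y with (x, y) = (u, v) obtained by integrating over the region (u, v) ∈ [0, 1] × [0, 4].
Area = 4*sqrt(86)

Area = ∫∫ √(EG − F²) du dv with √(EG − F²) = sqrt(86). Integrating over [0, 1] × [0, 4] gives 4*sqrt(86).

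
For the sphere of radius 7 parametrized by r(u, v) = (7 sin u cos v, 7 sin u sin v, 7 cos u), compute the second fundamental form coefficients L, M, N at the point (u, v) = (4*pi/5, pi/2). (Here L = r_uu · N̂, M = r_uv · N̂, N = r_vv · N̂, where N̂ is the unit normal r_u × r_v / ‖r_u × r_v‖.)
L = -7;  M = 0;  N = -35/8 + 7*sqrt(5)/8

Compute the unit normal N̂(u, v) = (sin(u)^2*cos(v)/Abs(sin(u)), sin(u)^2*sin(v)/Abs(sin(u)), sin(2*u)/(2*Abs(sin(u)))), and the second partials r_uu, r_uv, r_vv. Take dot products:
  L(u, v) = r_uu · N̂ = -7*sin(u)/Abs(sin(u)),
  M(u, v) = r_uv · N̂ = 0,
  N(u, v) = r_vv · N̂ = -7*sin(u)^3/Abs(sin(u)).
Evaluating at (u, v) = (4*pi/5, pi/2):
  L = -7, M = 0, N = -35/8 + 7*sqrt(5)/8.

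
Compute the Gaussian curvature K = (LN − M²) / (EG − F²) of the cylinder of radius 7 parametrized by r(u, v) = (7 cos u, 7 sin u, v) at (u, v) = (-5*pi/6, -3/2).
K = 0

Coefficients of the first fundamental form: E = 49, F = 0, G = 1.
Coefficients of the second fundamental form: L = -7, M = 0, N = 0.
Assemble K = (LN − M²)/(EG − F²) = 0. At (u, v) = (-5*pi/6, -3/2): K = 0.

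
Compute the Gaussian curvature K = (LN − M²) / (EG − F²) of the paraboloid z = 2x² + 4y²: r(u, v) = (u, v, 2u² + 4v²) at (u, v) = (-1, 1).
K = 32/6561

Coefficients of the first fundamental form: E = 16*u^2 + 1, F = 32*u*v, G = 64*v^2 + 1.
Coefficients of the second fundamental form: L = 4/sqrt(16*u^2 + 64*v^2 + 1), M = 0, N = 8/sqrt(16*u^2 + 64*v^2 + 1).
Assemble K = (LN − M²)/(EG − F²) = 32/(256*u^4 + 2048*u^2*v^2 + 32*u^2 + 4096*v^4 + 128*v^2 + 1). At (u, v) = (-1, 1): K = 32/6561.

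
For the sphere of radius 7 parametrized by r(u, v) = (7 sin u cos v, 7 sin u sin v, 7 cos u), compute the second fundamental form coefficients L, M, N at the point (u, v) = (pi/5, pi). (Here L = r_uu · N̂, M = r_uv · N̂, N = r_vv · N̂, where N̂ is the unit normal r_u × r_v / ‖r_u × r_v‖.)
L = -7;  M = 0;  N = -35/8 + 7*sqrt(5)/8

Compute the unit normal N̂(u, v) = (sin(u)^2*cos(v)/Abs(sin(u)), sin(u)^2*sin(v)/Abs(sin(u)), sin(2*u)/(2*Abs(sin(u)))), and the second partials r_uu, r_uv, r_vv. Take dot products:
  L(u, v) = r_uu · N̂ = -7*sin(u)/Abs(sin(u)),
  M(u, v) = r_uv · N̂ = 0,
  N(u, v) = r_vv · N̂ = -7*sin(u)^3/Abs(sin(u)).
Evaluating at (u, v) = (pi/5, pi):
  L = -7, M = 0, N = -35/8 + 7*sqrt(5)/8.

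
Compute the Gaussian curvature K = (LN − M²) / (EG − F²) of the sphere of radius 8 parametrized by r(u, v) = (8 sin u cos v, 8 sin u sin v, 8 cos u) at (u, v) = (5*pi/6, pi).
K = 1/64

Coefficients of the first fundamental form: E = 64, F = 0, G = 64*sin(u)^2.
Coefficients of the second fundamental form: L = -8*sin(u)/Abs(sin(u)), M = 0, N = -8*sin(u)^3/Abs(sin(u)).
Assemble K = (LN − M²)/(EG − F²) = 1/64. At (u, v) = (5*pi/6, pi): K = 1/64.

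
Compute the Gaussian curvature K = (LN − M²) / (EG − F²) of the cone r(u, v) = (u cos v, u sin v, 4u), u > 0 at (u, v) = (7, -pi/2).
K = 0

Coefficients of the first fundamental form: E = 17, F = 0, G = u^2.
Coefficients of the second fundamental form: L = 0, M = 0, N = 4*sqrt(17)*u^2/(17*Abs(u)).
Assemble K = (LN − M²)/(EG − F²) = 0. At (u, v) = (7, -pi/2): K = 0.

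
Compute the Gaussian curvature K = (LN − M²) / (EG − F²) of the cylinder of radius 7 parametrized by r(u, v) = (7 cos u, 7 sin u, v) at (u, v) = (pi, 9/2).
K = 0

Coefficients of the first fundamental form: E = 49, F = 0, G = 1.
Coefficients of the second fundamental form: L = -7, M = 0, N = 0.
Assemble K = (LN − M²)/(EG − F²) = 0. At (u, v) = (pi, 9/2): K = 0.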